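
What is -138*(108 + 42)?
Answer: -20700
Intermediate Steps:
-138*(108 + 42) = -138*150 = -20700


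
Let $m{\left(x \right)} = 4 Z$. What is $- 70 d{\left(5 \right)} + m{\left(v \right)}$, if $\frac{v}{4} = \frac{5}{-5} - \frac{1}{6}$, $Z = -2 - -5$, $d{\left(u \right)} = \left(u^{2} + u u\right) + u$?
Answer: $-3838$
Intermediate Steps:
$d{\left(u \right)} = u + 2 u^{2}$ ($d{\left(u \right)} = \left(u^{2} + u^{2}\right) + u = 2 u^{2} + u = u + 2 u^{2}$)
$Z = 3$ ($Z = -2 + 5 = 3$)
$v = - \frac{14}{3}$ ($v = 4 \left(\frac{5}{-5} - \frac{1}{6}\right) = 4 \left(5 \left(- \frac{1}{5}\right) - \frac{1}{6}\right) = 4 \left(-1 - \frac{1}{6}\right) = 4 \left(- \frac{7}{6}\right) = - \frac{14}{3} \approx -4.6667$)
$m{\left(x \right)} = 12$ ($m{\left(x \right)} = 4 \cdot 3 = 12$)
$- 70 d{\left(5 \right)} + m{\left(v \right)} = - 70 \cdot 5 \left(1 + 2 \cdot 5\right) + 12 = - 70 \cdot 5 \left(1 + 10\right) + 12 = - 70 \cdot 5 \cdot 11 + 12 = \left(-70\right) 55 + 12 = -3850 + 12 = -3838$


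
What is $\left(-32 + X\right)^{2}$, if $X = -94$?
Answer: $15876$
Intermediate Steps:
$\left(-32 + X\right)^{2} = \left(-32 - 94\right)^{2} = \left(-126\right)^{2} = 15876$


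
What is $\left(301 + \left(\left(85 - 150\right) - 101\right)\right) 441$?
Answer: $59535$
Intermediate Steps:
$\left(301 + \left(\left(85 - 150\right) - 101\right)\right) 441 = \left(301 - 166\right) 441 = 135 \cdot 441 = 59535$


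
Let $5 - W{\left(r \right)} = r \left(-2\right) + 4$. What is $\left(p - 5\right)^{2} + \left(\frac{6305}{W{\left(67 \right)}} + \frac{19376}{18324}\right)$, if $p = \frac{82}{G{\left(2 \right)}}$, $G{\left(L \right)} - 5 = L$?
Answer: $\frac{62520956}{673407} \approx 92.843$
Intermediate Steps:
$W{\left(r \right)} = 1 + 2 r$ ($W{\left(r \right)} = 5 - \left(r \left(-2\right) + 4\right) = 5 - \left(- 2 r + 4\right) = 5 - \left(4 - 2 r\right) = 5 + \left(-4 + 2 r\right) = 1 + 2 r$)
$G{\left(L \right)} = 5 + L$
$p = \frac{82}{7}$ ($p = \frac{82}{5 + 2} = \frac{82}{7} \approx 11.714$)
$\left(p - 5\right)^{2} + \left(\frac{6305}{W{\left(67 \right)}} + \frac{19376}{18324}\right) = \left(\frac{82}{7} - 5\right)^{2} + \left(\frac{6305}{1 + 2 \cdot 67} + \frac{19376}{18324}\right) = \left(\frac{47}{7}\right)^{2} + \left(\frac{6305}{1 + 134} + 19376 \cdot \frac{1}{18324}\right) = \frac{2209}{49} + \left(\frac{6305}{135} + \frac{4844}{4581}\right) = \frac{2209}{49} + \left(6305 \cdot \frac{1}{135} + \frac{4844}{4581}\right) = \frac{2209}{49} + \left(\frac{1261}{27} + \frac{4844}{4581}\right) = \frac{2209}{49} + \frac{656381}{13743} = \frac{62520956}{673407}$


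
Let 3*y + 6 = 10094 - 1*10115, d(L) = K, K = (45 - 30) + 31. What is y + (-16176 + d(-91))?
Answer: -16139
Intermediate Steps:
K = 46 (K = 15 + 31 = 46)
d(L) = 46
y = -9 (y = -2 + (10094 - 1*10115)/3 = -2 + (10094 - 10115)/3 = -2 + (⅓)*(-21) = -2 - 7 = -9)
y + (-16176 + d(-91)) = -9 + (-16176 + 46) = -9 - 16130 = -16139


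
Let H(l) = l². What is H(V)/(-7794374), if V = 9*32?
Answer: -41472/3897187 ≈ -0.010642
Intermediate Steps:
V = 288
H(V)/(-7794374) = 288²/(-7794374) = 82944*(-1/7794374) = -41472/3897187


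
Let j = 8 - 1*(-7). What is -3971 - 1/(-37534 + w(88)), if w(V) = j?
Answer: -148987948/37519 ≈ -3971.0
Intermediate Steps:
j = 15 (j = 8 + 7 = 15)
w(V) = 15
-3971 - 1/(-37534 + w(88)) = -3971 - 1/(-37534 + 15) = -3971 - 1/(-37519) = -3971 - 1*(-1/37519) = -3971 + 1/37519 = -148987948/37519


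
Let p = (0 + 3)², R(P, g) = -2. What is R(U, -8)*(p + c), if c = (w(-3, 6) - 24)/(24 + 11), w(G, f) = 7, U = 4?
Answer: -596/35 ≈ -17.029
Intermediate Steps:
p = 9 (p = 3² = 9)
c = -17/35 (c = (7 - 24)/(24 + 11) = -17/35 ≈ -0.48571)
R(U, -8)*(p + c) = -2*(9 - 17/35) = -2*298/35 = -596/35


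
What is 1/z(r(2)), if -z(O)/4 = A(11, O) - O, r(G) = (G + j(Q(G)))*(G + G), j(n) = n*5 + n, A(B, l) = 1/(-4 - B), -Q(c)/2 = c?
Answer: -15/5276 ≈ -0.0028431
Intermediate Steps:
Q(c) = -2*c
j(n) = 6*n (j(n) = 5*n + n = 6*n)
r(G) = -22*G² (r(G) = (G + 6*(-2*G))*(G + G) = (G - 12*G)*(2*G) = (-11*G)*(2*G) = -22*G²)
z(O) = 4/15 + 4*O (z(O) = -4*(-1/(4 + 11) - O) = -4*(-1/15 - O) = 4/15 + 4*O)
1/z(r(2)) = 1/(4/15 + 4*(-22*2²)) = 1/(4/15 + 4*(-22*4)) = 1/(4/15 + 4*(-88)) = 1/(4/15 - 352) = 1/(-5276/15) = -15/5276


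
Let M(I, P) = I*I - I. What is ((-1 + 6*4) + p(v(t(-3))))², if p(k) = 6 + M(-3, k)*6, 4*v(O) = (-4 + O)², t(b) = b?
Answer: 10201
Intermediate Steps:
M(I, P) = I² - I
v(O) = (-4 + O)²/4
p(k) = 78 (p(k) = 6 - 3*(-1 - 3)*6 = 6 - 3*(-4)*6 = 6 + 12*6 = 6 + 72 = 78)
((-1 + 6*4) + p(v(t(-3))))² = ((-1 + 6*4) + 78)² = ((-1 + 24) + 78)² = (23 + 78)² = 101² = 10201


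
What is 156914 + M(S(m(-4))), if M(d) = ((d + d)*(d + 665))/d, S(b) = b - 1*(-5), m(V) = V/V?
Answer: 158256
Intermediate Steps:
m(V) = 1
S(b) = 5 + b (S(b) = b + 5 = 5 + b)
M(d) = 1330 + 2*d (M(d) = ((2*d)*(665 + d))/d = (2*d*(665 + d))/d = 1330 + 2*d)
156914 + M(S(m(-4))) = 156914 + (1330 + 2*(5 + 1)) = 156914 + (1330 + 2*6) = 156914 + (1330 + 12) = 156914 + 1342 = 158256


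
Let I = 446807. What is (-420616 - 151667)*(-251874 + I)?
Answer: -111556842039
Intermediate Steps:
(-420616 - 151667)*(-251874 + I) = (-420616 - 151667)*(-251874 + 446807) = -572283*194933 = -111556842039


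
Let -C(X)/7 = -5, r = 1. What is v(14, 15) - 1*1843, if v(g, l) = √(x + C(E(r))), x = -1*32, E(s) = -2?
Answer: -1843 + √3 ≈ -1841.3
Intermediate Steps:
C(X) = 35 (C(X) = -7*(-5) = 35)
x = -32
v(g, l) = √3 (v(g, l) = √(-32 + 35) = √3)
v(14, 15) - 1*1843 = √3 - 1*1843 = √3 - 1843 = -1843 + √3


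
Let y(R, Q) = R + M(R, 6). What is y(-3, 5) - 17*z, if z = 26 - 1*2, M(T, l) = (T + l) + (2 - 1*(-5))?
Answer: -401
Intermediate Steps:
M(T, l) = 7 + T + l (M(T, l) = (T + l) + (2 + 5) = (T + l) + 7 = 7 + T + l)
z = 24 (z = 26 - 2 = 24)
y(R, Q) = 13 + 2*R (y(R, Q) = R + (7 + R + 6) = R + (13 + R) = 13 + 2*R)
y(-3, 5) - 17*z = (13 + 2*(-3)) - 17*24 = (13 - 6) - 408 = 7 - 408 = -401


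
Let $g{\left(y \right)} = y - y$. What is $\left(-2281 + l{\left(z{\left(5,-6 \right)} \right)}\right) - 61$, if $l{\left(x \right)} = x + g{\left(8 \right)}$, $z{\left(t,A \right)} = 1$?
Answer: $-2341$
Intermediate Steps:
$g{\left(y \right)} = 0$
$l{\left(x \right)} = x$ ($l{\left(x \right)} = x + 0 = x$)
$\left(-2281 + l{\left(z{\left(5,-6 \right)} \right)}\right) - 61 = \left(-2281 + 1\right) - 61 = -2280 - 61 = -2341$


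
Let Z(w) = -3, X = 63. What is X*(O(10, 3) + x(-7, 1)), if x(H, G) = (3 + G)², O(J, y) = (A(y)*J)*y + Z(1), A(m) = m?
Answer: 6489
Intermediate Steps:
O(J, y) = -3 + J*y² (O(J, y) = (y*J)*y - 3 = (J*y)*y - 3 = J*y² - 3 = -3 + J*y²)
X*(O(10, 3) + x(-7, 1)) = 63*((-3 + 10*3²) + (3 + 1)²) = 63*((-3 + 10*9) + 4²) = 63*((-3 + 90) + 16) = 63*(87 + 16) = 63*103 = 6489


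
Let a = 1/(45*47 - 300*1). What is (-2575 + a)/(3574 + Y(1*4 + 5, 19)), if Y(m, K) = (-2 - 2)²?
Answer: -2336812/3257925 ≈ -0.71727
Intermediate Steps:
Y(m, K) = 16 (Y(m, K) = (-4)² = 16)
a = 1/1815 (a = 1/(2115 - 300) = 1/1815 ≈ 0.00055096)
(-2575 + a)/(3574 + Y(1*4 + 5, 19)) = (-2575 + 1/1815)/(3574 + 16) = -4673624/1815/3590 = -4673624/1815*1/3590 = -2336812/3257925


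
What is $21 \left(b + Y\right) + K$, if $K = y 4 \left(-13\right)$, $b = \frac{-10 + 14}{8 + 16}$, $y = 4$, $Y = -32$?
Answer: $- \frac{1753}{2} \approx -876.5$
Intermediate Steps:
$b = \frac{1}{6}$ ($b = \frac{4}{24} = 4 \cdot \frac{1}{24} = \frac{1}{6} \approx 0.16667$)
$K = -208$ ($K = 4 \cdot 4 \left(-13\right) = 16 \left(-13\right) = -208$)
$21 \left(b + Y\right) + K = 21 \left(\frac{1}{6} - 32\right) - 208 = 21 \left(- \frac{191}{6}\right) - 208 = - \frac{1337}{2} - 208 = - \frac{1753}{2}$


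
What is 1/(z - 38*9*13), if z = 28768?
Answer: 1/24322 ≈ 4.1115e-5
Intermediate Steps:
1/(z - 38*9*13) = 1/(28768 - 38*9*13) = 1/(28768 - 342*13) = 1/(28768 - 4446) = 1/24322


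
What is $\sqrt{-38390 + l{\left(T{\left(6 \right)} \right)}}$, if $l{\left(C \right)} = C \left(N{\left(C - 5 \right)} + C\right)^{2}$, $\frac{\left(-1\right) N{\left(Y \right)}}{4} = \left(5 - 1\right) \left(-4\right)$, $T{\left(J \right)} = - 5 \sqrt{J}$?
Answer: $\sqrt{-19190 - 21230 \sqrt{6}} \approx 266.82 i$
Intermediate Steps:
$N{\left(Y \right)} = 64$ ($N{\left(Y \right)} = - 4 \left(5 - 1\right) \left(-4\right) = - 4 \cdot 4 \left(-4\right) = \left(-4\right) \left(-16\right) = 64$)
$l{\left(C \right)} = C \left(64 + C\right)^{2}$
$\sqrt{-38390 + l{\left(T{\left(6 \right)} \right)}} = \sqrt{-38390 + - 5 \sqrt{6} \left(64 - 5 \sqrt{6}\right)^{2}} = \sqrt{-38390 - 5 \sqrt{6} \left(64 - 5 \sqrt{6}\right)^{2}}$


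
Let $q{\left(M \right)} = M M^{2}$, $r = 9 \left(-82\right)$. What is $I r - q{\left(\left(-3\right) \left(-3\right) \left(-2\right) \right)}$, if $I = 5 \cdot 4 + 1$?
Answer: $-9666$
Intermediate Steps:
$r = -738$
$I = 21$ ($I = 20 + 1 = 21$)
$q{\left(M \right)} = M^{3}$
$I r - q{\left(\left(-3\right) \left(-3\right) \left(-2\right) \right)} = 21 \left(-738\right) - \left(\left(-3\right) \left(-3\right) \left(-2\right)\right)^{3} = -15498 - \left(9 \left(-2\right)\right)^{3} = -15498 - \left(-18\right)^{3} = -15498 - -5832 = -15498 + 5832 = -9666$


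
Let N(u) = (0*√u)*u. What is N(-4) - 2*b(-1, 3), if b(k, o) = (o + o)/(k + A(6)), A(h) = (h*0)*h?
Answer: 12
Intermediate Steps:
A(h) = 0 (A(h) = 0*h = 0)
b(k, o) = 2*o/k (b(k, o) = (o + o)/(k + 0) = (2*o)/k = 2*o/k)
N(u) = 0 (N(u) = 0*u = 0)
N(-4) - 2*b(-1, 3) = 0 - 4*3/(-1) = 0 - 4*3*(-1) = 0 - 2*(-6) = 0 + 12 = 12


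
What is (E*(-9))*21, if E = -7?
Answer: 1323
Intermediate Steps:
(E*(-9))*21 = -7*(-9)*21 = 63*21 = 1323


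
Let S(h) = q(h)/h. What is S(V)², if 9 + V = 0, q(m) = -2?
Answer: 4/81 ≈ 0.049383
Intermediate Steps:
V = -9 (V = -9 + 0 = -9)
S(h) = -2/h
S(V)² = (-2/(-9))² = (-2*(-⅑))² = (2/9)² = 4/81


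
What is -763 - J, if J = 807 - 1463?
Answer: -107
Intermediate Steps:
J = -656
-763 - J = -763 - 1*(-656) = -763 + 656 = -107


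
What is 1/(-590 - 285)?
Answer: -1/875 ≈ -0.0011429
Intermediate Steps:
1/(-590 - 285) = 1/(-875) = -1/875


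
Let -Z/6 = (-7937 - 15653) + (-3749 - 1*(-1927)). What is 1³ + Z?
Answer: 152473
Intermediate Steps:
Z = 152472 (Z = -6*((-7937 - 15653) + (-3749 - 1*(-1927))) = -6*(-23590 + (-3749 + 1927)) = -6*(-23590 - 1822) = -6*(-25412) = 152472)
1³ + Z = 1³ + 152472 = 1 + 152472 = 152473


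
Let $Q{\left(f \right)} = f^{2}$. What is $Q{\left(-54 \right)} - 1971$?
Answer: $945$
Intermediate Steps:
$Q{\left(-54 \right)} - 1971 = \left(-54\right)^{2} - 1971 = 2916 - 1971 = 945$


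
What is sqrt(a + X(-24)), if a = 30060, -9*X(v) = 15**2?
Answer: sqrt(30035) ≈ 173.31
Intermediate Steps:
X(v) = -25 (X(v) = -1/9*15**2 = -1/9*225 = -25)
sqrt(a + X(-24)) = sqrt(30060 - 25) = sqrt(30035)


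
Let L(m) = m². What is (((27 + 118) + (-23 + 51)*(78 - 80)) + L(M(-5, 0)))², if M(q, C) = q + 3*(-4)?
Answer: 142884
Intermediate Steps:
M(q, C) = -12 + q (M(q, C) = q - 12 = -12 + q)
(((27 + 118) + (-23 + 51)*(78 - 80)) + L(M(-5, 0)))² = (((27 + 118) + (-23 + 51)*(78 - 80)) + (-12 - 5)²)² = ((145 + 28*(-2)) + (-17)²)² = ((145 - 56) + 289)² = (89 + 289)² = 378² = 142884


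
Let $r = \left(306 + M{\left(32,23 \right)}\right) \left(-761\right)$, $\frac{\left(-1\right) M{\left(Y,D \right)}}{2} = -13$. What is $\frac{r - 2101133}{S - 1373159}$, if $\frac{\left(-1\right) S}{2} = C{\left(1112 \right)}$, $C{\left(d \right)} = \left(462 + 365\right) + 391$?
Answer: $\frac{470757}{275119} \approx 1.7111$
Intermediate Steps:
$M{\left(Y,D \right)} = 26$ ($M{\left(Y,D \right)} = \left(-2\right) \left(-13\right) = 26$)
$C{\left(d \right)} = 1218$ ($C{\left(d \right)} = 827 + 391 = 1218$)
$r = -252652$ ($r = \left(306 + 26\right) \left(-761\right) = 332 \left(-761\right) = -252652$)
$S = -2436$ ($S = \left(-2\right) 1218 = -2436$)
$\frac{r - 2101133}{S - 1373159} = \frac{-252652 - 2101133}{-2436 - 1373159} = - \frac{2353785}{-1375595} = \left(-2353785\right) \left(- \frac{1}{1375595}\right) = \frac{470757}{275119}$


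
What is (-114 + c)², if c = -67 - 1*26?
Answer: 42849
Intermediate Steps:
c = -93 (c = -67 - 26 = -93)
(-114 + c)² = (-114 - 93)² = (-207)² = 42849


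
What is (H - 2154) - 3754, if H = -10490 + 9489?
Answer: -6909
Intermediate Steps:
H = -1001
(H - 2154) - 3754 = (-1001 - 2154) - 3754 = -3155 - 3754 = -6909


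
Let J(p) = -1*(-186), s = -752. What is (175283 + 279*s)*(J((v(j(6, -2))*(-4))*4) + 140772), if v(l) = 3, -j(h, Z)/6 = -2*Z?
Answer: -4866574950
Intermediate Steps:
j(h, Z) = 12*Z (j(h, Z) = -(-12)*Z = 12*Z)
J(p) = 186
(175283 + 279*s)*(J((v(j(6, -2))*(-4))*4) + 140772) = (175283 + 279*(-752))*(186 + 140772) = (175283 - 209808)*140958 = -34525*140958 = -4866574950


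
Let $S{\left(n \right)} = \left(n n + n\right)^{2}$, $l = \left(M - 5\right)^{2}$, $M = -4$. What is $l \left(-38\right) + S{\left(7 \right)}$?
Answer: $58$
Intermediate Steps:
$l = 81$ ($l = \left(-4 - 5\right)^{2} = \left(-9\right)^{2} = 81$)
$S{\left(n \right)} = \left(n + n^{2}\right)^{2}$ ($S{\left(n \right)} = \left(n^{2} + n\right)^{2} = \left(n + n^{2}\right)^{2}$)
$l \left(-38\right) + S{\left(7 \right)} = 81 \left(-38\right) + 7^{2} \left(1 + 7\right)^{2} = -3078 + 49 \cdot 8^{2} = -3078 + 49 \cdot 64 = -3078 + 3136 = 58$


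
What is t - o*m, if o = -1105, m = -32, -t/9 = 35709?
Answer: -356741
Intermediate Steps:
t = -321381 (t = -9*35709 = -321381)
t - o*m = -321381 - (-1105)*(-32) = -321381 - 1*35360 = -321381 - 35360 = -356741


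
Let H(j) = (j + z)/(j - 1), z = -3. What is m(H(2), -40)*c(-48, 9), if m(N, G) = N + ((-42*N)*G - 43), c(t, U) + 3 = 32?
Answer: -49996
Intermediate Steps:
c(t, U) = 29 (c(t, U) = -3 + 32 = 29)
H(j) = (-3 + j)/(-1 + j) (H(j) = (j - 3)/(j - 1) = (-3 + j)/(-1 + j))
m(N, G) = -43 + N - 42*G*N (m(N, G) = N + (-42*G*N - 43) = N + (-43 - 42*G*N) = -43 + N - 42*G*N)
m(H(2), -40)*c(-48, 9) = (-43 + (-3 + 2)/(-1 + 2) - 42*(-40)*(-3 + 2)/(-1 + 2))*29 = (-43 - 1/1 - 42*(-40)*-1/1)*29 = (-43 + 1*(-1) - 42*(-40)*1*(-1))*29 = (-43 - 1 - 42*(-40)*(-1))*29 = (-43 - 1 - 1680)*29 = -1724*29 = -49996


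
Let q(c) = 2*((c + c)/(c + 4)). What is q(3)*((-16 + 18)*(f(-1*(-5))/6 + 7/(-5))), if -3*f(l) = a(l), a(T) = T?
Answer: -604/105 ≈ -5.7524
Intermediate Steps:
f(l) = -l/3
q(c) = 4*c/(4 + c) (q(c) = 2*((2*c)/(4 + c)) = 2*(2*c/(4 + c)) = 4*c/(4 + c))
q(3)*((-16 + 18)*(f(-1*(-5))/6 + 7/(-5))) = (4*3/(4 + 3))*((-16 + 18)*(-(-1)*(-5)/3/6 + 7/(-5))) = (4*3/7)*(2*(-1/3*5*(1/6) + 7*(-1/5))) = (4*3*(1/7))*(2*(-5/3*1/6 - 7/5)) = 12*(2*(-5/18 - 7/5))/7 = 12*(2*(-151/90))/7 = (12/7)*(-151/45) = -604/105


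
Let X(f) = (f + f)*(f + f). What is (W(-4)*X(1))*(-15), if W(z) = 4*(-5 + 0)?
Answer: 1200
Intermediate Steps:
W(z) = -20 (W(z) = 4*(-5) = -20)
X(f) = 4*f**2 (X(f) = (2*f)*(2*f) = 4*f**2)
(W(-4)*X(1))*(-15) = -80*1**2*(-15) = -80*(-15) = 1200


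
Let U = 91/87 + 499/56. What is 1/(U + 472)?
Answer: 4872/2348093 ≈ 0.0020749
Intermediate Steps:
U = 48509/4872 (U = 91*(1/87) + 499*(1/56) = 91/87 + 499/56 = 48509/4872 ≈ 9.9567)
1/(U + 472) = 1/(48509/4872 + 472) = 1/(2348093/4872) = 4872/2348093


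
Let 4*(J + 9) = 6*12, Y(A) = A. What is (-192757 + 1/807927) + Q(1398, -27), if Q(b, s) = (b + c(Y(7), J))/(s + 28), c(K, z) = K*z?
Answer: -154553203391/807927 ≈ -1.9130e+5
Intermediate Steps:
J = 9 (J = -9 + (6*12)/4 = -9 + (1/4)*72 = -9 + 18 = 9)
Q(b, s) = (63 + b)/(28 + s) (Q(b, s) = (b + 7*9)/(s + 28) = (b + 63)/(28 + s) = (63 + b)/(28 + s))
(-192757 + 1/807927) + Q(1398, -27) = (-192757 + 1/807927) + (63 + 1398)/(28 - 27) = (-192757 + 1/807927) + 1461/1 = -155733584738/807927 + 1*1461 = -155733584738/807927 + 1461 = -154553203391/807927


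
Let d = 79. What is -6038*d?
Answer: -477002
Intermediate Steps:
-6038*d = -6038*79 = -477002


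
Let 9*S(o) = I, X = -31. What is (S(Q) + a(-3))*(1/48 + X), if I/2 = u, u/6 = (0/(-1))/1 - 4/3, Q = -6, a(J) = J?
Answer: 63941/432 ≈ 148.01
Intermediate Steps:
u = -8 (u = 6*((0/(-1))/1 - 4/3) = 6*((0*(-1))*1 - 4*⅓) = 6*(0*1 - 4/3) = 6*(0 - 4/3) = 6*(-4/3) = -8)
I = -16 (I = 2*(-8) = -16)
S(o) = -16/9 (S(o) = (⅑)*(-16) = -16/9)
(S(Q) + a(-3))*(1/48 + X) = (-16/9 - 3)*(1/48 - 31) = -43*(1/48 - 31)/9 = -43/9*(-1487/48) = 63941/432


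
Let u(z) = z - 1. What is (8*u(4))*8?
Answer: 192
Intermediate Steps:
u(z) = -1 + z
(8*u(4))*8 = (8*(-1 + 4))*8 = (8*3)*8 = 24*8 = 192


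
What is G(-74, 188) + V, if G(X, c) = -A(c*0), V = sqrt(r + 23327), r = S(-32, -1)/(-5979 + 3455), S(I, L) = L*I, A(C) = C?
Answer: 3*sqrt(1031988511)/631 ≈ 152.73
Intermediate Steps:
S(I, L) = I*L
r = -8/631 (r = (-32*(-1))/(-5979 + 3455) = 32/(-2524) = 32*(-1/2524) = -8/631 ≈ -0.012678)
V = 3*sqrt(1031988511)/631 (V = sqrt(-8/631 + 23327) = sqrt(14719329/631) = 3*sqrt(1031988511)/631 ≈ 152.73)
G(X, c) = 0 (G(X, c) = -c*0 = -1*0 = 0)
G(-74, 188) + V = 0 + 3*sqrt(1031988511)/631 = 3*sqrt(1031988511)/631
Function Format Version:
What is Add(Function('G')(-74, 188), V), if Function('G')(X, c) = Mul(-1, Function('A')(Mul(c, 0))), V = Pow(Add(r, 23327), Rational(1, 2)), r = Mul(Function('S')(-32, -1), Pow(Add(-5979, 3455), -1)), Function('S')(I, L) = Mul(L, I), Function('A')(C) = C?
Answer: Mul(Rational(3, 631), Pow(1031988511, Rational(1, 2))) ≈ 152.73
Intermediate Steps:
Function('S')(I, L) = Mul(I, L)
r = Rational(-8, 631) (r = Mul(Mul(-32, -1), Pow(Add(-5979, 3455), -1)) = Mul(32, Pow(-2524, -1)) = Mul(32, Rational(-1, 2524)) = Rational(-8, 631) ≈ -0.012678)
V = Mul(Rational(3, 631), Pow(1031988511, Rational(1, 2))) (V = Pow(Add(Rational(-8, 631), 23327), Rational(1, 2)) = Pow(Rational(14719329, 631), Rational(1, 2)) = Mul(Rational(3, 631), Pow(1031988511, Rational(1, 2))) ≈ 152.73)
Function('G')(X, c) = 0 (Function('G')(X, c) = Mul(-1, Mul(c, 0)) = Mul(-1, 0) = 0)
Add(Function('G')(-74, 188), V) = Add(0, Mul(Rational(3, 631), Pow(1031988511, Rational(1, 2)))) = Mul(Rational(3, 631), Pow(1031988511, Rational(1, 2)))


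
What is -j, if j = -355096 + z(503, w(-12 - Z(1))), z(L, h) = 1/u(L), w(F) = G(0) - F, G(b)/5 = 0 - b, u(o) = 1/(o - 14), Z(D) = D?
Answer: 354607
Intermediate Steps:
u(o) = 1/(-14 + o)
G(b) = -5*b (G(b) = 5*(0 - b) = 5*(-b) = -5*b)
w(F) = -F (w(F) = -5*0 - F = 0 - F = -F)
z(L, h) = -14 + L (z(L, h) = 1/(1/(-14 + L)) = -14 + L)
j = -354607 (j = -355096 + (-14 + 503) = -355096 + 489 = -354607)
-j = -1*(-354607) = 354607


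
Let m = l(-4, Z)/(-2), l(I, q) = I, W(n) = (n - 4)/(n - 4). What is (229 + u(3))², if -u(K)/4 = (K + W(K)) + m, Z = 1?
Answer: 42025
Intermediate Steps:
W(n) = 1 (W(n) = (-4 + n)/(-4 + n) = 1)
m = 2 (m = -4/(-2) = -4*(-½) = 2)
u(K) = -12 - 4*K (u(K) = -4*((K + 1) + 2) = -4*((1 + K) + 2) = -4*(3 + K) = -12 - 4*K)
(229 + u(3))² = (229 + (-12 - 4*3))² = (229 + (-12 - 12))² = (229 - 24)² = 205² = 42025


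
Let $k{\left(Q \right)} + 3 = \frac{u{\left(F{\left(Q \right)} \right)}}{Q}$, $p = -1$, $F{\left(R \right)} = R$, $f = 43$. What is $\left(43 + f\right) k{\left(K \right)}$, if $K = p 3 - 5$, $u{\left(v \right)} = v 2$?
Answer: $-86$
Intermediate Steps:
$u{\left(v \right)} = 2 v$
$K = -8$ ($K = \left(-1\right) 3 - 5 = -3 - 5 = -8$)
$k{\left(Q \right)} = -1$ ($k{\left(Q \right)} = -3 + \frac{2 Q}{Q} = -3 + 2 = -1$)
$\left(43 + f\right) k{\left(K \right)} = \left(43 + 43\right) \left(-1\right) = 86 \left(-1\right) = -86$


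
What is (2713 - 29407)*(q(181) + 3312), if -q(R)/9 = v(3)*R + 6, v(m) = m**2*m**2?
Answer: 3435277554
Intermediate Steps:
v(m) = m**4
q(R) = -54 - 729*R (q(R) = -9*(3**4*R + 6) = -9*(81*R + 6) = -9*(6 + 81*R) = -54 - 729*R)
(2713 - 29407)*(q(181) + 3312) = (2713 - 29407)*((-54 - 729*181) + 3312) = -26694*((-54 - 131949) + 3312) = -26694*(-132003 + 3312) = -26694*(-128691) = 3435277554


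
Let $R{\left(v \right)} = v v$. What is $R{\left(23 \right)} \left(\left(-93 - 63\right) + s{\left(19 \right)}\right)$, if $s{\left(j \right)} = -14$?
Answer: $-89930$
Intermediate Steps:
$R{\left(v \right)} = v^{2}$
$R{\left(23 \right)} \left(\left(-93 - 63\right) + s{\left(19 \right)}\right) = 23^{2} \left(\left(-93 - 63\right) - 14\right) = 529 \left(\left(-93 - 63\right) - 14\right) = 529 \left(-156 - 14\right) = 529 \left(-170\right) = -89930$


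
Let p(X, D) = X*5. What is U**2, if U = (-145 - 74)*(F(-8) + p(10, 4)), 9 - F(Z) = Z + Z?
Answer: 269780625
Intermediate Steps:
p(X, D) = 5*X
F(Z) = 9 - 2*Z (F(Z) = 9 - (Z + Z) = 9 - 2*Z)
U = -16425 (U = (-145 - 74)*((9 - 2*(-8)) + 5*10) = -219*((9 + 16) + 50) = -219*(25 + 50) = -219*75 = -16425)
U**2 = (-16425)**2 = 269780625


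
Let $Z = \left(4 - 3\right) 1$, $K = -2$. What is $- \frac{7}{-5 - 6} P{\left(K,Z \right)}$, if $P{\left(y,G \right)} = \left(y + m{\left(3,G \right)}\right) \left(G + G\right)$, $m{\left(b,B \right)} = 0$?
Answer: $- \frac{28}{11} \approx -2.5455$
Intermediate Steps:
$Z = 1$ ($Z = 1 \cdot 1 = 1$)
$P{\left(y,G \right)} = 2 G y$ ($P{\left(y,G \right)} = \left(y + 0\right) \left(G + G\right) = y 2 G = 2 G y$)
$- \frac{7}{-5 - 6} P{\left(K,Z \right)} = - \frac{7}{-5 - 6} \cdot 2 \cdot 1 \left(-2\right) = - \frac{7}{-11} \left(-4\right) = \left(-7\right) \left(- \frac{1}{11}\right) \left(-4\right) = \frac{7}{11} \left(-4\right) = - \frac{28}{11}$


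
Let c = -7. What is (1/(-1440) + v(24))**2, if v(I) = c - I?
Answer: 1992818881/2073600 ≈ 961.04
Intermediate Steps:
v(I) = -7 - I
(1/(-1440) + v(24))**2 = (1/(-1440) + (-7 - 1*24))**2 = (-1/1440 + (-7 - 24))**2 = (-1/1440 - 31)**2 = (-44641/1440)**2 = 1992818881/2073600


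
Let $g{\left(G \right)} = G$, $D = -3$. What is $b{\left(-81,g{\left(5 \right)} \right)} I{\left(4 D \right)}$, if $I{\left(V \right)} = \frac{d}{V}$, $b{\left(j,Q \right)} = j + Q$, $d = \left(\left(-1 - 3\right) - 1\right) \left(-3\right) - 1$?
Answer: $\frac{266}{3} \approx 88.667$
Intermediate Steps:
$d = 14$ ($d = \left(-4 - 1\right) \left(-3\right) - 1 = \left(-5\right) \left(-3\right) - 1 = 15 - 1 = 14$)
$b{\left(j,Q \right)} = Q + j$
$I{\left(V \right)} = \frac{14}{V}$
$b{\left(-81,g{\left(5 \right)} \right)} I{\left(4 D \right)} = \left(5 - 81\right) \frac{14}{4 \left(-3\right)} = - 76 \frac{14}{-12} = - 76 \cdot 14 \left(- \frac{1}{12}\right) = \left(-76\right) \left(- \frac{7}{6}\right) = \frac{266}{3}$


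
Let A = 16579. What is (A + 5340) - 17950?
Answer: 3969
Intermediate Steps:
(A + 5340) - 17950 = (16579 + 5340) - 17950 = 21919 - 17950 = 3969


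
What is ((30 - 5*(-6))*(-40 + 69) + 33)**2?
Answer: 3143529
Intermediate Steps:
((30 - 5*(-6))*(-40 + 69) + 33)**2 = ((30 + 30)*29 + 33)**2 = (60*29 + 33)**2 = (1740 + 33)**2 = 1773**2 = 3143529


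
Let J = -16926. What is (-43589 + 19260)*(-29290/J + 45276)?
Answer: -9322518399457/8463 ≈ -1.1016e+9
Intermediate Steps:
(-43589 + 19260)*(-29290/J + 45276) = (-43589 + 19260)*(-29290/(-16926) + 45276) = -24329*(-29290*(-1/16926) + 45276) = -24329*(14645/8463 + 45276) = -24329*383185433/8463 = -9322518399457/8463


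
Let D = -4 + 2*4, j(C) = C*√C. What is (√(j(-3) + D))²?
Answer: 4 - 3*I*√3 ≈ 4.0 - 5.1962*I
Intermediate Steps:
j(C) = C^(3/2)
D = 4 (D = -4 + 8 = 4)
(√(j(-3) + D))² = (√((-3)^(3/2) + 4))² = (√(-3*I*√3 + 4))² = (√(4 - 3*I*√3))² = 4 - 3*I*√3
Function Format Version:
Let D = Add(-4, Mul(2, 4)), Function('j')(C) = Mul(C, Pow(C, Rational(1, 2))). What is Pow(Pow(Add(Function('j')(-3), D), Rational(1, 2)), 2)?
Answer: Add(4, Mul(-3, I, Pow(3, Rational(1, 2)))) ≈ Add(4.0000, Mul(-5.1962, I))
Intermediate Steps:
Function('j')(C) = Pow(C, Rational(3, 2))
D = 4 (D = Add(-4, 8) = 4)
Pow(Pow(Add(Function('j')(-3), D), Rational(1, 2)), 2) = Pow(Pow(Add(Pow(-3, Rational(3, 2)), 4), Rational(1, 2)), 2) = Pow(Pow(Add(Mul(-3, I, Pow(3, Rational(1, 2))), 4), Rational(1, 2)), 2) = Pow(Pow(Add(4, Mul(-3, I, Pow(3, Rational(1, 2)))), Rational(1, 2)), 2) = Add(4, Mul(-3, I, Pow(3, Rational(1, 2))))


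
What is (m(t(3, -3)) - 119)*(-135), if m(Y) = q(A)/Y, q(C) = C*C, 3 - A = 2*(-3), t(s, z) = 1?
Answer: 5130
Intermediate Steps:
A = 9 (A = 3 - 2*(-3) = 3 - 1*(-6) = 3 + 6 = 9)
q(C) = C²
m(Y) = 81/Y (m(Y) = 9²/Y = 81/Y)
(m(t(3, -3)) - 119)*(-135) = (81/1 - 119)*(-135) = (81*1 - 119)*(-135) = (81 - 119)*(-135) = -38*(-135) = 5130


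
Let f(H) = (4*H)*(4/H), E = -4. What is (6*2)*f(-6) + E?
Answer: 188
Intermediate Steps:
f(H) = 16
(6*2)*f(-6) + E = (6*2)*16 - 4 = 12*16 - 4 = 192 - 4 = 188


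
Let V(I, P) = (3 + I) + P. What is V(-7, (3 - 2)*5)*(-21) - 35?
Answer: -56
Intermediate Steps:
V(I, P) = 3 + I + P
V(-7, (3 - 2)*5)*(-21) - 35 = (3 - 7 + (3 - 2)*5)*(-21) - 35 = (3 - 7 + 1*5)*(-21) - 35 = (3 - 7 + 5)*(-21) - 35 = 1*(-21) - 35 = -21 - 35 = -56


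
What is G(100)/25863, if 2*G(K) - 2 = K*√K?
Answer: 167/8621 ≈ 0.019371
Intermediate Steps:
G(K) = 1 + K^(3/2)/2 (G(K) = 1 + (K*√K)/2 = 1 + K^(3/2)/2)
G(100)/25863 = (1 + 100^(3/2)/2)/25863 = (1 + (½)*1000)*(1/25863) = (1 + 500)*(1/25863) = 501*(1/25863) = 167/8621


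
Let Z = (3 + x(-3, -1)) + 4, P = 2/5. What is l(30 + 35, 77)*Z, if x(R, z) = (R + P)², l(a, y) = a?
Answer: 4472/5 ≈ 894.40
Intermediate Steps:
P = ⅖ (P = 2*(⅕) = ⅖ ≈ 0.40000)
x(R, z) = (⅖ + R)² (x(R, z) = (R + ⅖)² = (⅖ + R)²)
Z = 344/25 (Z = (3 + (2 + 5*(-3))²/25) + 4 = (3 + (2 - 15)²/25) + 4 = (3 + (1/25)*(-13)²) + 4 = (3 + (1/25)*169) + 4 = (3 + 169/25) + 4 = 244/25 + 4 = 344/25 ≈ 13.760)
l(30 + 35, 77)*Z = (30 + 35)*(344/25) = 65*(344/25) = 4472/5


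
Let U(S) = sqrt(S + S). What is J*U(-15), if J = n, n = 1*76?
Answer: 76*I*sqrt(30) ≈ 416.27*I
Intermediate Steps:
n = 76
J = 76
U(S) = sqrt(2)*sqrt(S) (U(S) = sqrt(2*S) = sqrt(2)*sqrt(S))
J*U(-15) = 76*(sqrt(2)*sqrt(-15)) = 76*(sqrt(2)*(I*sqrt(15))) = 76*(I*sqrt(30)) = 76*I*sqrt(30)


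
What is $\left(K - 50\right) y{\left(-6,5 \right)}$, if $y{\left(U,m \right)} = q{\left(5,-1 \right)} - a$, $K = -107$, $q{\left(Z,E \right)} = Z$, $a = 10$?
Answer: $785$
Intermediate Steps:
$y{\left(U,m \right)} = -5$ ($y{\left(U,m \right)} = 5 - 10 = -5$)
$\left(K - 50\right) y{\left(-6,5 \right)} = \left(-107 - 50\right) \left(-5\right) = \left(-157\right) \left(-5\right) = 785$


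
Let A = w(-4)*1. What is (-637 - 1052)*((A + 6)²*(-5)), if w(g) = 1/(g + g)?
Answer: 18655005/64 ≈ 2.9148e+5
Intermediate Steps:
w(g) = 1/(2*g)
A = -⅛ (A = ((½)/(-4))*1 = ((½)*(-¼))*1 = -⅛*1 = -⅛ ≈ -0.12500)
(-637 - 1052)*((A + 6)²*(-5)) = (-637 - 1052)*((-⅛ + 6)²*(-5)) = -1689*(47/8)²*(-5) = -3731001*(-5)/64 = -1689*(-11045/64) = 18655005/64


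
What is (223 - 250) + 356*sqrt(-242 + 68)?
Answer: -27 + 356*I*sqrt(174) ≈ -27.0 + 4696.0*I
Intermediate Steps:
(223 - 250) + 356*sqrt(-242 + 68) = -27 + 356*sqrt(-174) = -27 + 356*(I*sqrt(174)) = -27 + 356*I*sqrt(174)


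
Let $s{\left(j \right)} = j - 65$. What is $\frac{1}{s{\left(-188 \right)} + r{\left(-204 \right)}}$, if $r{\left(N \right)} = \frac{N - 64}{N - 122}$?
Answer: $- \frac{163}{41105} \approx -0.0039655$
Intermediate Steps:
$s{\left(j \right)} = -65 + j$
$r{\left(N \right)} = \frac{-64 + N}{-122 + N}$
$\frac{1}{s{\left(-188 \right)} + r{\left(-204 \right)}} = \frac{1}{\left(-65 - 188\right) + \frac{-64 - 204}{-122 - 204}} = \frac{1}{-253 + \frac{1}{-326} \left(-268\right)} = \frac{1}{-253 - - \frac{134}{163}} = \frac{1}{-253 + \frac{134}{163}} = \frac{1}{- \frac{41105}{163}} = - \frac{163}{41105}$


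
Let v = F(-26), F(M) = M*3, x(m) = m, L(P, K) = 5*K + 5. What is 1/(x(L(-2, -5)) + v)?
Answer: -1/98 ≈ -0.010204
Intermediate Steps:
L(P, K) = 5 + 5*K
F(M) = 3*M
v = -78 (v = 3*(-26) = -78)
1/(x(L(-2, -5)) + v) = 1/((5 + 5*(-5)) - 78) = 1/((5 - 25) - 78) = 1/(-20 - 78) = 1/(-98) = -1/98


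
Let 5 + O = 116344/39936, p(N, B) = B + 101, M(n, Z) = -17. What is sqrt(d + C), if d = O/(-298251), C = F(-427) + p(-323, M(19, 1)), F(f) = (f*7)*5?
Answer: I*sqrt(57192426255042983190)/62036208 ≈ 121.91*I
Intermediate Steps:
F(f) = 35*f (F(f) = (7*f)*5 = 35*f)
p(N, B) = 101 + B
O = -10417/4992 (O = -5 + 116344/39936 = -5 + 116344*(1/39936) = -5 + 14543/4992 = -10417/4992 ≈ -2.0867)
C = -14861 (C = 35*(-427) + (101 - 17) = -14945 + 84 = -14861)
d = 10417/1488868992 (d = -10417/4992/(-298251) = -10417/4992*(-1/298251) = 10417/1488868992 ≈ 6.9966e-6)
sqrt(d + C) = sqrt(10417/1488868992 - 14861) = sqrt(-22126082079695/1488868992) = I*sqrt(57192426255042983190)/62036208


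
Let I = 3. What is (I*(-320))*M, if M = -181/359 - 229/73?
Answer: 91607040/26207 ≈ 3495.5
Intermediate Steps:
M = -95424/26207 (M = -181*1/359 - 229*1/73 = -181/359 - 229/73 = -95424/26207 ≈ -3.6412)
(I*(-320))*M = (3*(-320))*(-95424/26207) = -960*(-95424/26207) = 91607040/26207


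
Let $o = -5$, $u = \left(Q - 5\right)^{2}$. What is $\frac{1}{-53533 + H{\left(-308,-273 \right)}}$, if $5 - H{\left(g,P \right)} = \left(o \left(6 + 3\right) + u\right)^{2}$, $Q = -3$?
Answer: $- \frac{1}{53889} \approx -1.8557 \cdot 10^{-5}$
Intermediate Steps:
$u = 64$ ($u = \left(-3 - 5\right)^{2} = \left(-8\right)^{2} = 64$)
$H{\left(g,P \right)} = -356$ ($H{\left(g,P \right)} = 5 - \left(- 5 \left(6 + 3\right) + 64\right)^{2} = 5 - \left(\left(-5\right) 9 + 64\right)^{2} = 5 - \left(-45 + 64\right)^{2} = 5 - 19^{2} = 5 - 361 = -356$)
$\frac{1}{-53533 + H{\left(-308,-273 \right)}} = \frac{1}{-53533 - 356} = \frac{1}{-53889} = - \frac{1}{53889}$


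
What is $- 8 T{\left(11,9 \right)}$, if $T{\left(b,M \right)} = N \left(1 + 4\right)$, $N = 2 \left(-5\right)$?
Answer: $400$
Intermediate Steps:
$N = -10$
$T{\left(b,M \right)} = -50$ ($T{\left(b,M \right)} = - 10 \left(1 + 4\right) = \left(-10\right) 5 = -50$)
$- 8 T{\left(11,9 \right)} = \left(-8\right) \left(-50\right) = 400$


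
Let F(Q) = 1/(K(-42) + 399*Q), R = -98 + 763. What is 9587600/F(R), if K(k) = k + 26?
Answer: 2543772444400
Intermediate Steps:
R = 665
K(k) = 26 + k
F(Q) = 1/(-16 + 399*Q) (F(Q) = 1/((26 - 42) + 399*Q) = 1/(-16 + 399*Q))
9587600/F(R) = 9587600/(1/(-16 + 399*665)) = 9587600/(1/(-16 + 265335)) = 9587600/(1/265319) = 9587600*265319 = 2543772444400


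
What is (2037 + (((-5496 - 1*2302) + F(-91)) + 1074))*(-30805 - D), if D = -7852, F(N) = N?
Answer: 109669434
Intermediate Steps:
(2037 + (((-5496 - 1*2302) + F(-91)) + 1074))*(-30805 - D) = (2037 + (((-5496 - 1*2302) - 91) + 1074))*(-30805 - 1*(-7852)) = (2037 + (((-5496 - 2302) - 91) + 1074))*(-30805 + 7852) = (2037 + ((-7798 - 91) + 1074))*(-22953) = (2037 + (-7889 + 1074))*(-22953) = (2037 - 6815)*(-22953) = -4778*(-22953) = 109669434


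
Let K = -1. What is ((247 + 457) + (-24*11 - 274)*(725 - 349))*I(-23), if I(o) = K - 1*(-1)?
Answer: 0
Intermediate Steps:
I(o) = 0 (I(o) = -1 - 1*(-1) = -1 + 1 = 0)
((247 + 457) + (-24*11 - 274)*(725 - 349))*I(-23) = ((247 + 457) + (-24*11 - 274)*(725 - 349))*0 = (704 + (-264 - 274)*376)*0 = (704 - 538*376)*0 = (704 - 202288)*0 = -201584*0 = 0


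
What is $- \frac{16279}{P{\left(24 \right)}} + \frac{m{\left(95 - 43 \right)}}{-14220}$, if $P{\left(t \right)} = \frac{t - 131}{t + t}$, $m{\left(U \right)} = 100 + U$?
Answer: $\frac{2777844494}{380385} \approx 7302.7$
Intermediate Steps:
$P{\left(t \right)} = \frac{-131 + t}{2 t}$
$- \frac{16279}{P{\left(24 \right)}} + \frac{m{\left(95 - 43 \right)}}{-14220} = - \frac{16279}{\frac{1}{2} \cdot \frac{1}{24} \left(-131 + 24\right)} + \frac{100 + \left(95 - 43\right)}{-14220} = - \frac{16279}{\frac{1}{2} \cdot \frac{1}{24} \left(-107\right)} + \left(100 + \left(95 - 43\right)\right) \left(- \frac{1}{14220}\right) = - \frac{16279}{- \frac{107}{48}} + \left(100 + 52\right) \left(- \frac{1}{14220}\right) = \left(-16279\right) \left(- \frac{48}{107}\right) + 152 \left(- \frac{1}{14220}\right) = \frac{781392}{107} - \frac{38}{3555} = \frac{2777844494}{380385}$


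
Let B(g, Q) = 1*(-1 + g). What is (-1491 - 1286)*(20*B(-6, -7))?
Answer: 388780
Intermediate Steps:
B(g, Q) = -1 + g
(-1491 - 1286)*(20*B(-6, -7)) = (-1491 - 1286)*(20*(-1 - 6)) = -55540*(-7) = -2777*(-140) = 388780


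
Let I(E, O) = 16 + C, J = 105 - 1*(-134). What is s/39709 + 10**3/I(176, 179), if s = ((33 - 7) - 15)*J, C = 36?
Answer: 9961427/516217 ≈ 19.297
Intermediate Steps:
J = 239 (J = 105 + 134 = 239)
s = 2629 (s = ((33 - 7) - 15)*239 = (26 - 15)*239 = 11*239 = 2629)
I(E, O) = 52 (I(E, O) = 16 + 36 = 52)
s/39709 + 10**3/I(176, 179) = 2629/39709 + 10**3/52 = 2629*(1/39709) + 1000*(1/52) = 2629/39709 + 250/13 = 9961427/516217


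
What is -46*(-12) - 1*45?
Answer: 507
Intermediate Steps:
-46*(-12) - 1*45 = 552 - 45 = 507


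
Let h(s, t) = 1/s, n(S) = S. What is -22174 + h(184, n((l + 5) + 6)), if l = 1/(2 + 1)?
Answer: -4080015/184 ≈ -22174.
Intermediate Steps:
l = 1/3 ≈ 0.33333
-22174 + h(184, n((l + 5) + 6)) = -22174 + 1/184 = -4080015/184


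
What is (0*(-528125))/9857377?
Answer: 0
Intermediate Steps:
(0*(-528125))/9857377 = 0*(1/9857377) = 0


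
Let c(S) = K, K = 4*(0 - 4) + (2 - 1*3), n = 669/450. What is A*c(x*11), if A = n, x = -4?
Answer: -3791/150 ≈ -25.273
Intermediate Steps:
n = 223/150 (n = 669*(1/450) = 223/150 ≈ 1.4867)
A = 223/150 ≈ 1.4867
K = -17 (K = 4*(-4) + (2 - 3) = -16 - 1 = -17)
c(S) = -17
A*c(x*11) = (223/150)*(-17) = -3791/150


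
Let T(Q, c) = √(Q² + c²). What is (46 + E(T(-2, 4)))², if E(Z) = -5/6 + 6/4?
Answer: 19600/9 ≈ 2177.8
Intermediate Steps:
E(Z) = ⅔ (E(Z) = -5*⅙ + 6*(¼) = -⅚ + 3/2 = ⅔)
(46 + E(T(-2, 4)))² = (46 + ⅔)² = (140/3)² = 19600/9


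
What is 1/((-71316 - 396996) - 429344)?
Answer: -1/897656 ≈ -1.1140e-6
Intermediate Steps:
1/((-71316 - 396996) - 429344) = 1/(-468312 - 429344) = 1/(-897656) = -1/897656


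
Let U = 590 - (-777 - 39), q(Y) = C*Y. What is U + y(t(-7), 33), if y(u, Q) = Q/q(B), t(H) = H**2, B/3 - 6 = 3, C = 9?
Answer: 113897/81 ≈ 1406.1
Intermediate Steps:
B = 27 (B = 18 + 3*3 = 18 + 9 = 27)
q(Y) = 9*Y
y(u, Q) = Q/243 (y(u, Q) = Q/((9*27)) = Q/243)
U = 1406 (U = 590 - 1*(-816) = 590 + 816 = 1406)
U + y(t(-7), 33) = 1406 + (1/243)*33 = 1406 + 11/81 = 113897/81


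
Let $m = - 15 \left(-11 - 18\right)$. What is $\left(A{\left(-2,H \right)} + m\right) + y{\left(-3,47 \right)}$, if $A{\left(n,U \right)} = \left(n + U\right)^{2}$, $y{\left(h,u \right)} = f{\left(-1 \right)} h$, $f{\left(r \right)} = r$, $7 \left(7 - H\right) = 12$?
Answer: $\frac{21991}{49} \approx 448.8$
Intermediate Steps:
$H = \frac{37}{7}$ ($H = 7 - \frac{12}{7} = \frac{37}{7} \approx 5.2857$)
$y{\left(h,u \right)} = - h$
$m = 435$ ($m = \left(-15\right) \left(-29\right) = 435$)
$A{\left(n,U \right)} = \left(U + n\right)^{2}$
$\left(A{\left(-2,H \right)} + m\right) + y{\left(-3,47 \right)} = \left(\left(\frac{37}{7} - 2\right)^{2} + 435\right) - -3 = \left(\left(\frac{23}{7}\right)^{2} + 435\right) + 3 = \left(\frac{529}{49} + 435\right) + 3 = \frac{21844}{49} + 3 = \frac{21991}{49}$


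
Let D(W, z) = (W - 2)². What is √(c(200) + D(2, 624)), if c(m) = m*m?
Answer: 200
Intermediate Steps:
D(W, z) = (-2 + W)²
c(m) = m²
√(c(200) + D(2, 624)) = √(200² + (-2 + 2)²) = √(40000 + 0²) = √(40000 + 0) = √40000 = 200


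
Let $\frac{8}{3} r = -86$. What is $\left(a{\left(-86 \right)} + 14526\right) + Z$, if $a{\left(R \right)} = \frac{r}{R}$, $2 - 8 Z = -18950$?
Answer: $\frac{135163}{8} \approx 16895.0$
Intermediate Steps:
$r = - \frac{129}{4}$ ($r = \frac{3}{8} \left(-86\right) = - \frac{129}{4} \approx -32.25$)
$Z = 2369$ ($Z = \frac{1}{4} - - \frac{9475}{4} = \frac{1}{4} + \frac{9475}{4} = 2369$)
$a{\left(R \right)} = - \frac{129}{4 R}$
$\left(a{\left(-86 \right)} + 14526\right) + Z = \left(- \frac{129}{4 \left(-86\right)} + 14526\right) + 2369 = \left(\left(- \frac{129}{4}\right) \left(- \frac{1}{86}\right) + 14526\right) + 2369 = \left(\frac{3}{8} + 14526\right) + 2369 = \frac{116211}{8} + 2369 = \frac{135163}{8}$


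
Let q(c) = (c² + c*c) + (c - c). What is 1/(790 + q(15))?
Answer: 1/1240 ≈ 0.00080645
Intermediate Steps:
q(c) = 2*c² (q(c) = (c² + c²) + 0 = 2*c² + 0 = 2*c²)
1/(790 + q(15)) = 1/(790 + 2*15²) = 1/(790 + 2*225) = 1/(790 + 450) = 1/1240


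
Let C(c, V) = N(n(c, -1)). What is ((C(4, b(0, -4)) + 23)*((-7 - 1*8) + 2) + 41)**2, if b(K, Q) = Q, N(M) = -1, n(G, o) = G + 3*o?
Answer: 60025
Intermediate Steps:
C(c, V) = -1
((C(4, b(0, -4)) + 23)*((-7 - 1*8) + 2) + 41)**2 = ((-1 + 23)*((-7 - 1*8) + 2) + 41)**2 = (22*((-7 - 8) + 2) + 41)**2 = (22*(-15 + 2) + 41)**2 = (22*(-13) + 41)**2 = (-286 + 41)**2 = (-245)**2 = 60025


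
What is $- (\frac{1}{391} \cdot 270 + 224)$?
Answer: $- \frac{87854}{391} \approx -224.69$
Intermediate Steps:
$- (\frac{1}{391} \cdot 270 + 224) = - (\frac{270}{391} + 224) = \left(-1\right) \frac{87854}{391} = - \frac{87854}{391}$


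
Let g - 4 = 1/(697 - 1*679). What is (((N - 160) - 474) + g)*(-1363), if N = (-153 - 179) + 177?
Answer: 19257827/18 ≈ 1.0699e+6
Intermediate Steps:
g = 73/18 (g = 4 + 1/(697 - 1*679) = 4 + 1/(697 - 679) = 4 + 1/18 = 73/18 ≈ 4.0556)
N = -155 (N = -332 + 177 = -155)
(((N - 160) - 474) + g)*(-1363) = (((-155 - 160) - 474) + 73/18)*(-1363) = ((-315 - 474) + 73/18)*(-1363) = (-789 + 73/18)*(-1363) = -14129/18*(-1363) = 19257827/18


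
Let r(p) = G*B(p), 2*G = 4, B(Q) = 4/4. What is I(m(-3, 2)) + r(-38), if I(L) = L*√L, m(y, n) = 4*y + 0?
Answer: 2 - 24*I*√3 ≈ 2.0 - 41.569*I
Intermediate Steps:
m(y, n) = 4*y
I(L) = L^(3/2)
B(Q) = 1 (B(Q) = 4*(¼) = 1)
G = 2 (G = (½)*4 = 2)
r(p) = 2 (r(p) = 2*1 = 2)
I(m(-3, 2)) + r(-38) = (4*(-3))^(3/2) + 2 = (-12)^(3/2) + 2 = -24*I*√3 + 2 = 2 - 24*I*√3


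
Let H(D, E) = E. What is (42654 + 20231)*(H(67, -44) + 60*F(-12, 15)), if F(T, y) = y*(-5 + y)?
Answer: 563198060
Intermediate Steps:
(42654 + 20231)*(H(67, -44) + 60*F(-12, 15)) = (42654 + 20231)*(-44 + 60*(15*(-5 + 15))) = 62885*(-44 + 60*(15*10)) = 62885*(-44 + 60*150) = 62885*(-44 + 9000) = 62885*8956 = 563198060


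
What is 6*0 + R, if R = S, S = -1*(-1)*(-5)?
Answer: -5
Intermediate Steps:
S = -5 (S = 1*(-5) = -5)
R = -5
6*0 + R = 6*0 - 5 = 0 - 5 = -5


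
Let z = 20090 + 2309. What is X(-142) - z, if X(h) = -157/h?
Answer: -3180501/142 ≈ -22398.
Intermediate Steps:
z = 22399
X(-142) - z = -157/(-142) - 1*22399 = -157*(-1/142) - 22399 = 157/142 - 22399 = -3180501/142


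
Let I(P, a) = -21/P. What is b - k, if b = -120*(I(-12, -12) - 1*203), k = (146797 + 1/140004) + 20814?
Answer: -20085113845/140004 ≈ -1.4346e+5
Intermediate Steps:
k = 23466210445/140004 (k = (146797 + 1/140004) + 20814 = 20552167189/140004 + 20814 = 23466210445/140004 ≈ 1.6761e+5)
b = 24150 (b = -120*(-21/(-12) - 1*203) = -120*(-21*(-1/12) - 203) = -120*(7/4 - 203) = -120*(-805/4) = 24150)
b - k = 24150 - 1*23466210445/140004 = 24150 - 23466210445/140004 = -20085113845/140004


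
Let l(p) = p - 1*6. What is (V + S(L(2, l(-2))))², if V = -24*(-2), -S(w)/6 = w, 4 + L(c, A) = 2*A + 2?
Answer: 24336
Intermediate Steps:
l(p) = -6 + p (l(p) = p - 6 = -6 + p)
L(c, A) = -2 + 2*A (L(c, A) = -4 + (2*A + 2) = -4 + (2 + 2*A) = -2 + 2*A)
S(w) = -6*w
V = 48
(V + S(L(2, l(-2))))² = (48 - 6*(-2 + 2*(-6 - 2)))² = (48 - 6*(-2 + 2*(-8)))² = (48 - 6*(-2 - 16))² = (48 - 6*(-18))² = (48 + 108)² = 156² = 24336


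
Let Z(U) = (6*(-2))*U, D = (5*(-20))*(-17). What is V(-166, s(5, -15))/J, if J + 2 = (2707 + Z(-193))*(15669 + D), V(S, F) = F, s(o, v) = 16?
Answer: 16/87244485 ≈ 1.8339e-7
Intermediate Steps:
D = 1700 (D = -100*(-17) = 1700)
Z(U) = -12*U
J = 87244485 (J = -2 + (2707 - 12*(-193))*(15669 + 1700) = -2 + (2707 + 2316)*17369 = -2 + 5023*17369 = -2 + 87244487 = 87244485)
V(-166, s(5, -15))/J = 16/87244485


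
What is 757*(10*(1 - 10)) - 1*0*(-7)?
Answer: -68130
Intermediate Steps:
757*(10*(1 - 10)) - 1*0*(-7) = 757*(10*(-9)) + 0*(-7) = 757*(-90) + 0 = -68130 + 0 = -68130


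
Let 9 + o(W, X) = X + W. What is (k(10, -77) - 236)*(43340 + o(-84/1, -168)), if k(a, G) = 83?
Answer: -6591087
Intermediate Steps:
o(W, X) = -9 + W + X (o(W, X) = -9 + (X + W) = -9 + (W + X) = -9 + W + X)
(k(10, -77) - 236)*(43340 + o(-84/1, -168)) = (83 - 236)*(43340 + (-9 - 84/1 - 168)) = -153*(43340 + (-9 - 84*1 - 168)) = -153*(43340 + (-9 - 84 - 168)) = -153*(43340 - 261) = -153*43079 = -6591087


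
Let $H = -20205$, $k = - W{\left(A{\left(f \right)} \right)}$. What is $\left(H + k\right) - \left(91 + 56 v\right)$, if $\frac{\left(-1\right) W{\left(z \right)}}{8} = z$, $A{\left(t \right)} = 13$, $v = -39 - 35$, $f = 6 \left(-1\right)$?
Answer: $-16048$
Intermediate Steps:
$f = -6$
$v = -74$ ($v = -39 - 35 = -74$)
$W{\left(z \right)} = - 8 z$
$k = 104$ ($k = - \left(-8\right) 13 = \left(-1\right) \left(-104\right) = 104$)
$\left(H + k\right) - \left(91 + 56 v\right) = \left(-20205 + 104\right) - \left(91 + 56 \left(-74\right)\right) = -20101 - \left(91 - 4144\right) = -20101 - -4053 = -20101 + 4053 = -16048$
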